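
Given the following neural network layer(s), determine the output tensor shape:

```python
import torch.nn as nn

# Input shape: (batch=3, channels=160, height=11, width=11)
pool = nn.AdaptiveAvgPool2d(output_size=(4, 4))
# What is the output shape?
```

Input: (3, 160, 11, 11) -> Output: (3, 160, 4, 4)

Answer: (3, 160, 4, 4)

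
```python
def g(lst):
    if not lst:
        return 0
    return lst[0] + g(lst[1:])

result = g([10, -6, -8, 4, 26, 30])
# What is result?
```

10 + (-6) + (-8) + 4 + 26 + 30 + 0 = 56

Answer: 56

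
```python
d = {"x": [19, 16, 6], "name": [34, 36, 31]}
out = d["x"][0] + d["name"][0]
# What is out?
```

Trace:
`d = {"x": [19, 16, 6], "name": [34, 36, 31]}` → d = {'x': [19, 16, 6], 'name': [34, 36, 31]}
`out = d["x"][0] + d["name"][0]` → out = 53
So out = 53

Answer: 53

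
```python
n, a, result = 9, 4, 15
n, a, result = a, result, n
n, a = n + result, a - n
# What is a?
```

Trace:
`n, a, result = 9, 4, 15` → n = 9; a = 4; result = 15
`n, a, result = a, result, n` → n = 4; a = 15; result = 9
`n, a = n + result, a - n` → n = 13; a = 11
So a = 11

Answer: 11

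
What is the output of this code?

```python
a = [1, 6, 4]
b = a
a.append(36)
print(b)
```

Key concept: basic list aliasing.
Step by step:
`a = [1, 6, 4]` → a = [1, 6, 4]
`b = a` → b = [1, 6, 4] (same object as a)
`a.append(36)` → a = [1, 6, 4, 36] (same object as b); b = [1, 6, 4, 36] (same object as a)
`print(b)` → prints [1, 6, 4, 36]

Answer: [1, 6, 4, 36]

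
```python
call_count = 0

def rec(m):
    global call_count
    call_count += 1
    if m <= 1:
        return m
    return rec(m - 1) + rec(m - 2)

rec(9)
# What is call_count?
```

Calls(m) = 1 + Calls(m-1) + Calls(m-2); Calls(0)=Calls(1)=1. For m=9 this gives 109.

Answer: 109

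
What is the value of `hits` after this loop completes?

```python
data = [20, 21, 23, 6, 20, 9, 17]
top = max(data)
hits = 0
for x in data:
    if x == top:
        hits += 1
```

Count of max value 23 in [20, 21, 23, 6, 20, 9, 17]
`hits` takes the values: 0 → 1

Answer: 1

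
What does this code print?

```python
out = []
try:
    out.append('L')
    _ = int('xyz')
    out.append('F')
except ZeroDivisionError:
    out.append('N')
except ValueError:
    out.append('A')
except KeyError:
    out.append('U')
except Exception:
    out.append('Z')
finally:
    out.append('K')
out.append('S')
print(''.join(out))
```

Execution trace: 'L' (try body) → 'A' (except ValueError) → 'K' (finally) → 'S' (after the try/except). Output: LAKS

Answer: LAKS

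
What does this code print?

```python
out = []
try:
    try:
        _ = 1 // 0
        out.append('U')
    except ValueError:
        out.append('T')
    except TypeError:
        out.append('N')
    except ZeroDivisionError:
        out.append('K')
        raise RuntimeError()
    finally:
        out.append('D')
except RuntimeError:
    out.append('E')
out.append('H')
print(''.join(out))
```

Execution trace: 'K' (except ZeroDivisionError) → 'D' (finally) → 'E' (outer except RuntimeError) → 'H' (after the try/except). Output: KDEH

Answer: KDEH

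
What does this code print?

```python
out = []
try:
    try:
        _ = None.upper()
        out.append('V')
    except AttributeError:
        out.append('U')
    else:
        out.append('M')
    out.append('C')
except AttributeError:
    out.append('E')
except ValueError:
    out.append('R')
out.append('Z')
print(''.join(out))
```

Execution trace: 'U' (inner except AttributeError) → 'C' (try body, no exception) → 'Z' (after the try/except). Output: UCZ

Answer: UCZ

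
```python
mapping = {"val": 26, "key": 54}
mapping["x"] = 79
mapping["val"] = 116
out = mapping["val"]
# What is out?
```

Trace:
`mapping = {"val": 26, "key": 54}` → mapping = {'val': 26, 'key': 54}
`mapping["x"] = 79` → mapping = {'val': 26, 'key': 54, 'x': 79}
`mapping["val"] = 116` → mapping = {'val': 116, 'key': 54, 'x': 79}
`out = mapping["val"]` → out = 116
So out = 116

Answer: 116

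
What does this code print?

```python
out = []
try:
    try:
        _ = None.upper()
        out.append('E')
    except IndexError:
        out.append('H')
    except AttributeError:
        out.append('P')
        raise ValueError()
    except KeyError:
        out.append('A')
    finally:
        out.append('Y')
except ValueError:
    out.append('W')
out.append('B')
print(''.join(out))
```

Execution trace: 'P' (inner except AttributeError) → 'Y' (inner finally) → 'W' (outer except ValueError) → 'B' (after the try/except). Output: PYWB

Answer: PYWB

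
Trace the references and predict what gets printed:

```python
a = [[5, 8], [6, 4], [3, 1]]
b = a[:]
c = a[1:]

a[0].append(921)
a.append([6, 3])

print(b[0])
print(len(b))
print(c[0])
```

Key concept: slice with nested mutation.
Step by step:
`a = [[5, 8], [6, 4], [3, 1]]` → a = [[5, 8], [6, 4], [3, 1]]
`b = a[:]` → b = [[5, 8], [6, 4], [3, 1]]
`c = a[1:]` → c = [[6, 4], [3, 1]]
`a[0].append(921)` → a = [[5, 8, 921], [6, 4], [3, 1]]; b = [[5, 8, 921], [6, 4], [3, 1]]
`a.append([6, 3])` → a = [[5, 8, 921], [6, 4], [3, 1], [6, 3]]
`print(b[0])` → prints [5, 8, 921]
`print(len(b))` → prints 3
`print(c[0])` → prints [6, 4]

Answer:
[5, 8, 921]
3
[6, 4]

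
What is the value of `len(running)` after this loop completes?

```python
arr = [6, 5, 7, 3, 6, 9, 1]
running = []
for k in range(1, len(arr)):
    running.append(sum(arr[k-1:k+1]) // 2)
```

Number of 2-element averages
`running` takes the values: [] → [5] → [5, 6] → [5, 6, 5] → [5, 6, 5, 4] → [5, 6, 5, 4, 7] → [5, 6, 5, 4, 7, 5]
So `len(running)` = 6

Answer: 6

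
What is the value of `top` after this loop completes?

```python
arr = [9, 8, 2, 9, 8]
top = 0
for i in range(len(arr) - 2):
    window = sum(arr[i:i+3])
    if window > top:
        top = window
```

Max sum of 3-element window in [9, 8, 2, 9, 8]
`top` takes the values: 0 → 19

Answer: 19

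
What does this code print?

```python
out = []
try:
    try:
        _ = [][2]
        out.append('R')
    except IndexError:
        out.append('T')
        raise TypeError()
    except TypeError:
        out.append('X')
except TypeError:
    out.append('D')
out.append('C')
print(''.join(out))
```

Execution trace: 'T' (inner except IndexError) → 'D' (outer except TypeError) → 'C' (after the try/except). Output: TDC

Answer: TDC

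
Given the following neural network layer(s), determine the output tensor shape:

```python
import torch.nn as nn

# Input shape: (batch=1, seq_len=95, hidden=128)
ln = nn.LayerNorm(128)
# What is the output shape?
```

Input: (1, 95, 128) -> Output: (1, 95, 128)

Answer: (1, 95, 128)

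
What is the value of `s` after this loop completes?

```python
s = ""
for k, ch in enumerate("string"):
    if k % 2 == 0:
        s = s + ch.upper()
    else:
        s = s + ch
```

Uppercase even positions in 'string'
`s` takes the values: "" → "S" → "St" → "StR" → "StRi" → "StRiN" → "StRiNg"

Answer: "StRiNg"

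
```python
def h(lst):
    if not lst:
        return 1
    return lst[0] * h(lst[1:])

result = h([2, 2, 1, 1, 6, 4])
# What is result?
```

Product over [2, 2, 1, 1, 6, 4] = 2 * 2 * 1 * 1 * 6 * 4 = 96

Answer: 96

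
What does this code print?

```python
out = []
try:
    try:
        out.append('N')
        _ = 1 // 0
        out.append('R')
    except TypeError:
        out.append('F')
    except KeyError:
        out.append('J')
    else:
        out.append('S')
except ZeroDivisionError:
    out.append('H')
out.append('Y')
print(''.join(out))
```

Execution trace: 'N' (try body) → 'H' (outer except ZeroDivisionError) → 'Y' (after the try/except). Output: NHY

Answer: NHY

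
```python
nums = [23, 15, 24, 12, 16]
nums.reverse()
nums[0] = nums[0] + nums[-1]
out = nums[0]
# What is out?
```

Trace:
`nums = [23, 15, 24, 12, 16]` → nums = [23, 15, 24, 12, 16]
`nums.reverse()` → nums = [16, 12, 24, 15, 23]
`nums[0] = nums[0] + nums[-1]` → nums = [39, 12, 24, 15, 23]
`out = nums[0]` → out = 39
So out = 39

Answer: 39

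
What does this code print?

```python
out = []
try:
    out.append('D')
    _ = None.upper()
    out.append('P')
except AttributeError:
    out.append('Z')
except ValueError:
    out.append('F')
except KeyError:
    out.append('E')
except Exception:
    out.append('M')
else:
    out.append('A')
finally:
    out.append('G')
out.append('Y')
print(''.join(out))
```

Execution trace: 'D' (try body) → 'Z' (except AttributeError) → 'G' (finally) → 'Y' (after the try/except). Output: DZGY

Answer: DZGY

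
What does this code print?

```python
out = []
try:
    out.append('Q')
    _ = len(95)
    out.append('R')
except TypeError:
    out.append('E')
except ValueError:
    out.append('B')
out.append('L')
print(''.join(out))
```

Execution trace: 'Q' (try body) → 'E' (except TypeError) → 'L' (after the try/except). Output: QEL

Answer: QEL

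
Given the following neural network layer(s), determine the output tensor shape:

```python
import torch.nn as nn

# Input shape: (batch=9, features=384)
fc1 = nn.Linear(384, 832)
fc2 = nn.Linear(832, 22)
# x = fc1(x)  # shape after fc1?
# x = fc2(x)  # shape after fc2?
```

Input: (9, 384) -> after fc1: (9, 832) -> Output: (9, 22)

Answer: (9, 22)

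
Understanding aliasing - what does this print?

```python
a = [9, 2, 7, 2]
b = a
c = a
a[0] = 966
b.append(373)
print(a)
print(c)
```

Key concept: multiple aliases.
Step by step:
`a = [9, 2, 7, 2]` → a = [9, 2, 7, 2]
`b = a` → b = [9, 2, 7, 2] (same object as a)
`c = a` → c = [9, 2, 7, 2] (same object as a, b)
`a[0] = 966` → a = [966, 2, 7, 2] (same object as b, c); b = [966, 2, 7, 2] (same object as a, c); c = [966, 2, 7, 2] (same object as a, b)
`b.append(373)` → a = [966, 2, 7, 2, 373] (same object as b, c); b = [966, 2, 7, 2, 373] (same object as a, c); c = [966, 2, 7, 2, 373] (same object as a, b)
`print(a)` → prints [966, 2, 7, 2, 373]
`print(c)` → prints [966, 2, 7, 2, 373]

Answer:
[966, 2, 7, 2, 373]
[966, 2, 7, 2, 373]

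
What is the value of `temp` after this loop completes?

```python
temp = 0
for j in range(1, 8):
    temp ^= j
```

XOR of 1 to 7
`temp` takes the values: 0 → 1 → 3 → 0 → 4 → 1 → 7 → 0

Answer: 0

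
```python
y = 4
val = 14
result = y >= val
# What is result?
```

Trace:
`y = 4` → y = 4
`val = 14` → val = 14
`result = y >= val` → result = False
So result = False

Answer: False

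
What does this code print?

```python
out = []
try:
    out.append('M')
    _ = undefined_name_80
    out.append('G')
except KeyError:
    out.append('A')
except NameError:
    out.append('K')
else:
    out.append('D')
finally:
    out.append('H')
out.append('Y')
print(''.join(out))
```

Execution trace: 'M' (try body) → 'K' (except NameError) → 'H' (finally) → 'Y' (after the try/except). Output: MKHY

Answer: MKHY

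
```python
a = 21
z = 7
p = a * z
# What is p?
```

Trace:
`a = 21` → a = 21
`z = 7` → z = 7
`p = a * z` → p = 147
So p = 147

Answer: 147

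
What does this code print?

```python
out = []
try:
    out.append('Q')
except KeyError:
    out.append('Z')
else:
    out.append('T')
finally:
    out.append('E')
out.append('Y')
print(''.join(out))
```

Execution trace: 'Q' (try body, no exception) → 'T' (else) → 'E' (finally) → 'Y' (after the try/except). Output: QTEY

Answer: QTEY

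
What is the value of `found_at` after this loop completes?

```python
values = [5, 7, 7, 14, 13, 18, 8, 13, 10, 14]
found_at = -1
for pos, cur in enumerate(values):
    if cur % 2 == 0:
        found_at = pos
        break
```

First even number index in [5, 7, 7, 14, 13, 18, 8, 13, 10, 14]
`found_at` takes the values: -1 → 3

Answer: 3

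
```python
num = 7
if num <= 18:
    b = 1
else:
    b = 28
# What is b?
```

Trace:
`num = 7` → num = 7
`if num <= 18: ...` → num <= 18 is True → b = 1
So b = 1

Answer: 1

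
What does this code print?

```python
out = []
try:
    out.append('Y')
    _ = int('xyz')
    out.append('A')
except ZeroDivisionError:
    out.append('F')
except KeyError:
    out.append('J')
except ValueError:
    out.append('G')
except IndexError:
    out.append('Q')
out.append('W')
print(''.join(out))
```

Execution trace: 'Y' (try body) → 'G' (except ValueError) → 'W' (after the try/except). Output: YGW

Answer: YGW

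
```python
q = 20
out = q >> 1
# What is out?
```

Trace:
`q = 20` → q = 20
`out = q >> 1` → out = 10
So out = 10

Answer: 10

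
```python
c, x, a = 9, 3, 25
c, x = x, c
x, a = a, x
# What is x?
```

Trace:
`c, x, a = 9, 3, 25` → c = 9; x = 3; a = 25
`c, x = x, c` → c = 3; x = 9
`x, a = a, x` → x = 25; a = 9
So x = 25

Answer: 25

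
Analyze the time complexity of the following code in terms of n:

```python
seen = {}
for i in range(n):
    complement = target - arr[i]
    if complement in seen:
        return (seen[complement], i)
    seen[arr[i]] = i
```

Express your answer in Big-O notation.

This is Two sum with hash map. Time complexity: O(n).

Answer: O(n)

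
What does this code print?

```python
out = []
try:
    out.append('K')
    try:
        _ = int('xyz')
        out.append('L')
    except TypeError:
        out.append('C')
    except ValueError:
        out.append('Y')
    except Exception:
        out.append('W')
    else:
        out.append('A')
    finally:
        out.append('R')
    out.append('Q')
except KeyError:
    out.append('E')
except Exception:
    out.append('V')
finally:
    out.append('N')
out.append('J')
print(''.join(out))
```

Execution trace: 'K' (try body) → 'Y' (inner except ValueError) → 'R' (inner finally) → 'Q' (try body, no exception) → 'N' (finally) → 'J' (after the try/except). Output: KYRQNJ

Answer: KYRQNJ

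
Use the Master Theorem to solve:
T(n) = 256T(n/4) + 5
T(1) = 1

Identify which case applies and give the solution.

a=256, b=4, f(n)=5. log_4(256) = 4. Since c=0 < 4, Case 1 applies: T(n) = Θ(n^log_b(a)) = O(n^4).

Answer: O(n^4) - Case 1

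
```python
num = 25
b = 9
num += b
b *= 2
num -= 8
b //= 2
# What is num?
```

Trace:
`num = 25` → num = 25
`b = 9` → b = 9
`num += b` → num = 34
`b *= 2` → b = 18
`num -= 8` → num = 26
`b //= 2` → b = 9
So num = 26

Answer: 26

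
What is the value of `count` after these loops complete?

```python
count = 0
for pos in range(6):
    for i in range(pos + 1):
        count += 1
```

Triangle: 1 + 2 + ... + 6
`count` takes the values: 0 → 1 → 2 → 3 → 4 → 5 → 6 → 7 → 8 → 9 → 10 → 11 → 12 → 13 → 14 → 15 → 16 → 17 → 18 → 19 → 20 → 21

Answer: 21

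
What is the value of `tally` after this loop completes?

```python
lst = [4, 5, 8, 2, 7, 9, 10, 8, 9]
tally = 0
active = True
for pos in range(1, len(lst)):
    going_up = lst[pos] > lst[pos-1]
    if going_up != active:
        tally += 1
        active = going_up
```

Count direction changes in [4, 5, 8, 2, 7, 9, 10, 8, 9]
`tally` takes the values: 0 → 1 → 2 → 3 → 4

Answer: 4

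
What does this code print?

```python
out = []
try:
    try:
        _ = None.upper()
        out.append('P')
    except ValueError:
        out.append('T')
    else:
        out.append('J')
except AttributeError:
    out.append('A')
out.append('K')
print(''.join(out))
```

Execution trace: 'A' (outer except AttributeError) → 'K' (after the try/except). Output: AK

Answer: AK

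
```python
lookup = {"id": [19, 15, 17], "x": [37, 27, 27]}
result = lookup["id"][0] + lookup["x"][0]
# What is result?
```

Trace:
`lookup = {"id": [19, 15, 17], "x": [37, 27, 27]}` → lookup = {'id': [19, 15, 17], 'x': [37, 27, 27]}
`result = lookup["id"][0] + lookup["x"][0]` → result = 56
So result = 56

Answer: 56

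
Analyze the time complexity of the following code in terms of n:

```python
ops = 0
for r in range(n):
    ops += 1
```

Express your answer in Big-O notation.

Each loop level contributes: n. Multiplying the contributions gives O(n).

Answer: O(n)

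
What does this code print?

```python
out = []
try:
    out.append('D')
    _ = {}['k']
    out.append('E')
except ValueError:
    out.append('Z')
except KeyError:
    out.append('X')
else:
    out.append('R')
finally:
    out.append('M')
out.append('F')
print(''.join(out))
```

Execution trace: 'D' (try body) → 'X' (except KeyError) → 'M' (finally) → 'F' (after the try/except). Output: DXMF

Answer: DXMF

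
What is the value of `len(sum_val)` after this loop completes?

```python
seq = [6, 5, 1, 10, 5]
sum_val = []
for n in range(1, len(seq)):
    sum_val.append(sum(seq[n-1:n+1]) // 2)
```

Number of 2-element averages
`sum_val` takes the values: [] → [5] → [5, 3] → [5, 3, 5] → [5, 3, 5, 7]
So `len(sum_val)` = 4

Answer: 4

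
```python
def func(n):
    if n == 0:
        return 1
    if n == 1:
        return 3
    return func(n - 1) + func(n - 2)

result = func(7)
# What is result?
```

Build up from base cases: func(0)=1, func(1)=3, func(2)=4, func(3)=7, func(4)=11, func(5)=18, func(6)=29, ..., func(7)=47

Answer: 47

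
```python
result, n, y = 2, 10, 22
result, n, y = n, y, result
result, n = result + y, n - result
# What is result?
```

Trace:
`result, n, y = 2, 10, 22` → result = 2; n = 10; y = 22
`result, n, y = n, y, result` → result = 10; n = 22; y = 2
`result, n = result + y, n - result` → result = 12; n = 12
So result = 12

Answer: 12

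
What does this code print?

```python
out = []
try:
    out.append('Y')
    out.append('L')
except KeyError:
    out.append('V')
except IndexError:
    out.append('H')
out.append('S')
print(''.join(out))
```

Execution trace: 'Y' (try body) → 'L' (try body, no exception) → 'S' (after the try/except). Output: YLS

Answer: YLS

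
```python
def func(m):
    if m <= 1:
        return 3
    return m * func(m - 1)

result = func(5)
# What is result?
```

func(5) = 5 * 4 * 3 * 2 * 3 = 360

Answer: 360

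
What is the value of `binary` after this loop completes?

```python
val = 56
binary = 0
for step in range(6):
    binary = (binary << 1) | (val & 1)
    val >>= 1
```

Reverse lowest 6 bits of 56
`binary` takes the values: 0 → 1 → 3 → 7

Answer: 7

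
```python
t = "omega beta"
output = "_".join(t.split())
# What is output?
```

Trace:
`t = "omega beta"` → t = 'omega beta'
`output = "_".join(t.split())` → output = 'omega_beta'
So output = 'omega_beta'

Answer: 'omega_beta'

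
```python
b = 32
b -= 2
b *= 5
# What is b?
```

Trace:
`b = 32` → b = 32
`b -= 2` → b = 30
`b *= 5` → b = 150
So b = 150

Answer: 150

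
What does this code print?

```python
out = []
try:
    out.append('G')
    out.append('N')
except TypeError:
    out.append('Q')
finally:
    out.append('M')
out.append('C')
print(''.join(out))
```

Execution trace: 'G' (try body) → 'N' (try body, no exception) → 'M' (finally) → 'C' (after the try/except). Output: GNMC

Answer: GNMC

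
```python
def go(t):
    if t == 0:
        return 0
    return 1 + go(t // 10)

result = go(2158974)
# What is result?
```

Count of digits of 2158974: 7

Answer: 7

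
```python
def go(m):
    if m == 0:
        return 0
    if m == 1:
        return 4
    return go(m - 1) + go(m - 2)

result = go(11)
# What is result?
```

Build up from base cases: go(0)=0, go(1)=4, go(2)=4, go(3)=8, go(4)=12, go(5)=20, go(6)=32, ..., go(11)=356

Answer: 356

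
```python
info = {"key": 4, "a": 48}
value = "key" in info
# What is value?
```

Trace:
`info = {"key": 4, "a": 48}` → info = {'key': 4, 'a': 48}
`value = "key" in info` → value = True
So value = True

Answer: True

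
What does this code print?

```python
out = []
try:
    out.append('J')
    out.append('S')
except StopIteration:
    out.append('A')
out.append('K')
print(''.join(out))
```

Execution trace: 'J' (try body) → 'S' (try body, no exception) → 'K' (after the try/except). Output: JSK

Answer: JSK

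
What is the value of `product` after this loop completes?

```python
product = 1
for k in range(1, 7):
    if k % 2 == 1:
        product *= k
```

Product of odd numbers 1 to 6
`product` takes the values: 1 → 3 → 15

Answer: 15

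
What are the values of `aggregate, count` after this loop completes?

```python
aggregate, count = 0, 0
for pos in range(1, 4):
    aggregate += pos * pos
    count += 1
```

Sum of squares and count
`aggregate, count` takes the values: (0, 0) → (1, 0) → (1, 1) → (5, 1) → (5, 2) → (14, 2) → (14, 3)

Answer: 14, 3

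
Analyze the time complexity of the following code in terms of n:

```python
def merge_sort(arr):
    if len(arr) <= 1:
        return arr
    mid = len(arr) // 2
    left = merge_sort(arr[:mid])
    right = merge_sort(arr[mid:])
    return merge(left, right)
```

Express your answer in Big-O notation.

This is Merge sort. Time complexity: O(n log n).

Answer: O(n log n)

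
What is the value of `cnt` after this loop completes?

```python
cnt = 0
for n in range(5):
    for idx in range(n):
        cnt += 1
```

Triangle number: 0+1+2+...+4
`cnt` takes the values: 0 → 1 → 2 → 3 → 4 → 5 → 6 → 7 → 8 → 9 → 10

Answer: 10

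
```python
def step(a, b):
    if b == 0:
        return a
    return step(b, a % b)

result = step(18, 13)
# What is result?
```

step(18, 13) -> step(13, 5) -> step(5, 3) -> step(3, 2) -> step(2, 1) -> step(1, 0) -> 1

Answer: 1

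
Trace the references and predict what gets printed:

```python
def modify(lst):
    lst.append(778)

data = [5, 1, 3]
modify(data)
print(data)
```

Key concept: function modifies passed list.
Step by step:
`data = [5, 1, 3]` → data = [5, 1, 3]
`modify(data)` → data = [5, 1, 3, 778]
`print(data)` → prints [5, 1, 3, 778]

Answer: [5, 1, 3, 778]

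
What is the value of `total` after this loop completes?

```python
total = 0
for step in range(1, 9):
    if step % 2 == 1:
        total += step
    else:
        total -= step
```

Add odd, subtract even
`total` takes the values: 0 → 1 → -1 → 2 → -2 → 3 → -3 → 4 → -4

Answer: -4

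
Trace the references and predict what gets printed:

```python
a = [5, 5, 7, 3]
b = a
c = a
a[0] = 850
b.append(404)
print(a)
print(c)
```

Key concept: multiple aliases.
Step by step:
`a = [5, 5, 7, 3]` → a = [5, 5, 7, 3]
`b = a` → b = [5, 5, 7, 3] (same object as a)
`c = a` → c = [5, 5, 7, 3] (same object as a, b)
`a[0] = 850` → a = [850, 5, 7, 3] (same object as b, c); b = [850, 5, 7, 3] (same object as a, c); c = [850, 5, 7, 3] (same object as a, b)
`b.append(404)` → a = [850, 5, 7, 3, 404] (same object as b, c); b = [850, 5, 7, 3, 404] (same object as a, c); c = [850, 5, 7, 3, 404] (same object as a, b)
`print(a)` → prints [850, 5, 7, 3, 404]
`print(c)` → prints [850, 5, 7, 3, 404]

Answer:
[850, 5, 7, 3, 404]
[850, 5, 7, 3, 404]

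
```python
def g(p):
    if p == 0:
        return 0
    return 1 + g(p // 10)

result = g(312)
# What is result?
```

Count of digits of 312: 3

Answer: 3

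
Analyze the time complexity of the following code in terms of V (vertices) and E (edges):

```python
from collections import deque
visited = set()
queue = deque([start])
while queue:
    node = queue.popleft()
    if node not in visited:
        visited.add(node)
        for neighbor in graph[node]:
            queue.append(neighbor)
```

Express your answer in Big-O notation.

This is Breadth-first search on a graph. Time complexity: O(V + E).

Answer: O(V + E)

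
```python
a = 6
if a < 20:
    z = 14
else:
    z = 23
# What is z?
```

Trace:
`a = 6` → a = 6
`if a < 20: ...` → a < 20 is True → z = 14
So z = 14

Answer: 14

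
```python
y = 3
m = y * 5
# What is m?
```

Trace:
`y = 3` → y = 3
`m = y * 5` → m = 15
So m = 15

Answer: 15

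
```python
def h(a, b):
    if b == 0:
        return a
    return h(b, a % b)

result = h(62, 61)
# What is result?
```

h(62, 61) -> h(61, 1) -> h(1, 0) -> 1

Answer: 1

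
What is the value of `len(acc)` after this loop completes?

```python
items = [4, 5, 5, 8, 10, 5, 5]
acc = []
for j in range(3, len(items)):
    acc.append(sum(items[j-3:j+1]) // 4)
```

Number of 4-element averages
`acc` takes the values: [] → [5] → [5, 7] → [5, 7, 7] → [5, 7, 7, 7]
So `len(acc)` = 4

Answer: 4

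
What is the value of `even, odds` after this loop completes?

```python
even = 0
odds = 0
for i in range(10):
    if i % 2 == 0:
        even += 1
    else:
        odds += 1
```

Count evens and odds in range(10)
`even, odds` takes the values: (0, 0) → (1, 0) → (1, 1) → (2, 1) → (2, 2) → (3, 2) → (3, 3) → (4, 3) → (4, 4) → (5, 4) → (5, 5)

Answer: 5, 5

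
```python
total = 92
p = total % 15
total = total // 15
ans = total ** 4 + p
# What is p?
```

Trace:
`total = 92` → total = 92
`p = total % 15` → p = 2
`total = total // 15` → total = 6
`ans = total ** 4 + p` → ans = 1298
So p = 2

Answer: 2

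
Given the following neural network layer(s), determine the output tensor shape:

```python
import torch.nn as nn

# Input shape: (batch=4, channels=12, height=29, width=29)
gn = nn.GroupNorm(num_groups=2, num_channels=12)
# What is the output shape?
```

Input: (4, 12, 29, 29) -> Output: (4, 12, 29, 29)

Answer: (4, 12, 29, 29)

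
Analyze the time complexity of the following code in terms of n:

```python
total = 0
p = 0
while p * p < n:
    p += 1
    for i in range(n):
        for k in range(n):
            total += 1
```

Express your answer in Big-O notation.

Each loop level contributes: √n × n × n. Multiplying the contributions gives O(n^2√n).

Answer: O(n^2√n)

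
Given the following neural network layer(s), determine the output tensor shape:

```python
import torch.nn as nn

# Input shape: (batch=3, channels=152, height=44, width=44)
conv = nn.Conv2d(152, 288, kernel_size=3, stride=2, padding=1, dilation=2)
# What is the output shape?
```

Input: (3, 152, 44, 44) -> Output: (3, 288, 21, 21)

Answer: (3, 288, 21, 21)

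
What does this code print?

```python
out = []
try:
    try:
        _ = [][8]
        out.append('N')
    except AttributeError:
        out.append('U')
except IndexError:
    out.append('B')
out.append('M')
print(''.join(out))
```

Execution trace: 'B' (outer except IndexError) → 'M' (after the try/except). Output: BM

Answer: BM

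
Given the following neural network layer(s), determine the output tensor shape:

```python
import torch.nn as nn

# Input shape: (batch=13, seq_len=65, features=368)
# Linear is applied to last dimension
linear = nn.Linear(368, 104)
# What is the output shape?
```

Input: (13, 65, 368) -> Output: (13, 65, 104)

Answer: (13, 65, 104)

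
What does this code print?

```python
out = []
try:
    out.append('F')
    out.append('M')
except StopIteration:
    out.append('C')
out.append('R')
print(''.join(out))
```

Execution trace: 'F' (try body) → 'M' (try body, no exception) → 'R' (after the try/except). Output: FMR

Answer: FMR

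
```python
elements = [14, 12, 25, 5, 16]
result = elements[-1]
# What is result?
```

Trace:
`elements = [14, 12, 25, 5, 16]` → elements = [14, 12, 25, 5, 16]
`result = elements[-1]` → result = 16
So result = 16

Answer: 16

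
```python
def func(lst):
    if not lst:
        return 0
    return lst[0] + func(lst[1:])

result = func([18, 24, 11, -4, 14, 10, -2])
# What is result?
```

18 + 24 + 11 + (-4) + 14 + 10 + (-2) + 0 = 71

Answer: 71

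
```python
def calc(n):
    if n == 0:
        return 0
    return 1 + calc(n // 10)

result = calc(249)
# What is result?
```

Count of digits of 249: 3

Answer: 3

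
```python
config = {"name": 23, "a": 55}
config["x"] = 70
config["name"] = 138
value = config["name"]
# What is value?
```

Trace:
`config = {"name": 23, "a": 55}` → config = {'name': 23, 'a': 55}
`config["x"] = 70` → config = {'name': 23, 'a': 55, 'x': 70}
`config["name"] = 138` → config = {'name': 138, 'a': 55, 'x': 70}
`value = config["name"]` → value = 138
So value = 138

Answer: 138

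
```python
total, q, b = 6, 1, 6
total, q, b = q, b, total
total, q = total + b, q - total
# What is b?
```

Trace:
`total, q, b = 6, 1, 6` → total = 6; q = 1; b = 6
`total, q, b = q, b, total` → total = 1; q = 6; b = 6
`total, q = total + b, q - total` → total = 7; q = 5
So b = 6

Answer: 6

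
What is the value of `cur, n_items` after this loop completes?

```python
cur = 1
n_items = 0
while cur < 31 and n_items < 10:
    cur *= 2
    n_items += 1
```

Double until >= 31 or 10 iterations
`cur, n_items` takes the values: (1, 0) → (2, 0) → (2, 1) → (4, 1) → (4, 2) → (8, 2) → (8, 3) → (16, 3) → (16, 4) → (32, 4) → (32, 5)

Answer: 32, 5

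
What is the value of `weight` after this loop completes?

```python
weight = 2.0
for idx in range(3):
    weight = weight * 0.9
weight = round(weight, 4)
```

Exponential decay: 2.0 * 0.9^3
`weight` takes the values: 2.0 → 1.8 → 1.62 → 1.458

Answer: 1.458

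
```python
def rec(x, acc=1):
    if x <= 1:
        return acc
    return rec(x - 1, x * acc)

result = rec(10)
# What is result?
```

Accumulator trace (n, acc): (10, 1) -> (9, 10) -> (8, 90) -> (7, 720) -> (6, 5040) -> (5, 30240) -> (4, 151200) -> (3, 604800) -> (2, 1814400) -> (1, 3628800) -> return 3628800

Answer: 3628800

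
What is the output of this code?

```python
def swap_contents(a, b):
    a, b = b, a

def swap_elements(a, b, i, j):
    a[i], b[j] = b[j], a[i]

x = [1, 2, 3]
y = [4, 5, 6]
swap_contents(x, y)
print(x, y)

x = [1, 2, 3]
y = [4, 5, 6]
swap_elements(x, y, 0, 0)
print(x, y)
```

Key concept: parameter rebinding vs mutation.
Step by step:
`x = [1, 2, 3]` → x = [1, 2, 3]
`y = [4, 5, 6]` → y = [4, 5, 6]
`swap_contents(x, y)` → no visible change to tracked variables
`print(x, y)` → prints [1, 2, 3] [4, 5, 6]
`x = [1, 2, 3]` → x = [1, 2, 3]
`y = [4, 5, 6]` → y = [4, 5, 6]
`swap_elements(x, y, 0, 0)` → x = [4, 2, 3]; y = [1, 5, 6]
`print(x, y)` → prints [4, 2, 3] [1, 5, 6]

Answer:
[1, 2, 3] [4, 5, 6]
[4, 2, 3] [1, 5, 6]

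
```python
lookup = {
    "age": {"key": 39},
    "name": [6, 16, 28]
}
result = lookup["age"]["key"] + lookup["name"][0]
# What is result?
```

Trace:
`lookup = { ...` → lookup = {'age': {'key': 39}, 'name': [6, 16, 28]}
`result = lookup["age"]["key"] + lookup["name"][0]` → result = 45
So result = 45

Answer: 45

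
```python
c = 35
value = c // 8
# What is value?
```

Trace:
`c = 35` → c = 35
`value = c // 8` → value = 4
So value = 4

Answer: 4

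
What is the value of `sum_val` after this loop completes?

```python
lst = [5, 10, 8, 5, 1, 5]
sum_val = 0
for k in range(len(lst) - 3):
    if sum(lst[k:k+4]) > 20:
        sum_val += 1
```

Count windows with sum > 20
`sum_val` takes the values: 0 → 1 → 2

Answer: 2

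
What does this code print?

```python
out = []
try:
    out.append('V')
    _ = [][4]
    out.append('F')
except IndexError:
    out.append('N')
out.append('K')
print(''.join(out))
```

Execution trace: 'V' (try body) → 'N' (except IndexError) → 'K' (after the try/except). Output: VNK

Answer: VNK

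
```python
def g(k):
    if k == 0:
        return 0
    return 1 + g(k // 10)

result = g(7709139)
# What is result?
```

Count of digits of 7709139: 7

Answer: 7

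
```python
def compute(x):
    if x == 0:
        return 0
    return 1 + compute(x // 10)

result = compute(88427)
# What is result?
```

Count of digits of 88427: 5

Answer: 5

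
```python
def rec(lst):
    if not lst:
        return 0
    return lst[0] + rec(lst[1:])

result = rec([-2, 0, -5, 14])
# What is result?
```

(-2) + 0 + (-5) + 14 + 0 = 7

Answer: 7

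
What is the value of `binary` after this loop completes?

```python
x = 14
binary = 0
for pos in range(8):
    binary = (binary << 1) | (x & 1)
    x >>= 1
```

Reverse lowest 8 bits of 14
`binary` takes the values: 0 → 1 → 3 → 7 → 14 → 28 → 56 → 112

Answer: 112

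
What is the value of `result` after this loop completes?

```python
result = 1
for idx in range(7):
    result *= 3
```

3^7 = 2187
`result` takes the values: 1 → 3 → 9 → 27 → 81 → 243 → 729 → 2187

Answer: 2187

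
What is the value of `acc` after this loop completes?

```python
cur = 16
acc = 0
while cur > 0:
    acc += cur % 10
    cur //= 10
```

Sum digits of 16
`acc` takes the values: 0 → 6 → 7

Answer: 7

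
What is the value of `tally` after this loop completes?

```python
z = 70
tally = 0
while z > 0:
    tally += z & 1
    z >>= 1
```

Count set bits in 70 (binary: 0b1000110)
`tally` takes the values: 0 → 1 → 2 → 3

Answer: 3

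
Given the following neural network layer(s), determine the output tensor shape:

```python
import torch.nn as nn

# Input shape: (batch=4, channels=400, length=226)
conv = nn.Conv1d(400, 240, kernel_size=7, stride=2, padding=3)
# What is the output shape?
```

Input: (4, 400, 226) -> Output: (4, 240, 113)

Answer: (4, 240, 113)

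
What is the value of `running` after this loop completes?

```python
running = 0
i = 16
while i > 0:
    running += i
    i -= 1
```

Sum 16 down to 1
`running` takes the values: 0 → 16 → 31 → 45 → 58 → 70 → 81 → 91 → 100 → 108 → 115 → 121 → 126 → 130 → 133 → 135 → 136

Answer: 136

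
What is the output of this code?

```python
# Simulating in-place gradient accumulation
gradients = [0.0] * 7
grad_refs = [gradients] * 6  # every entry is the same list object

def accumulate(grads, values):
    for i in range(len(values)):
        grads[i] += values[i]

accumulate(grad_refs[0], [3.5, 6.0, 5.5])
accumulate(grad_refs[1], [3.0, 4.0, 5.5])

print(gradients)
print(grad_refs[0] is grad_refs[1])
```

Key concept: gradient accumulation aliasing.
Step by step:
`gradients = [0.0] * 7` → gradients = [0.0, 0.0, 0.0, 0.0, 0.0, 0.0, 0.0]
`grad_refs = [gradients] * 6` → grad_refs = [[0.0, 0.0, 0.0, 0.0, 0.0, 0.0, 0.0], [0.0, 0.0, 0.0, 0.0, 0.0, 0.0, 0.0], [0.0, 0.0, 0.0, 0.0, 0.0, 0.0, 0.0], [0.0, 0.0, 0.0, 0.0, 0.0, 0.0, 0.0], [0.0, 0.0, 0.0, 0.0, 0.0, 0.0, 0.0], [0.0, 0.0, 0.0, 0.0, 0.0, 0.0, 0.0]]
`accumulate(grad_refs[0], [3.5, 6.0, 5.5])` → gradients = [3.5, 6.0, 5.5, 0.0, 0.0, 0.0, 0.0]; grad_refs = [[3.5, 6.0, 5.5, 0.0, 0.0, 0.0, 0.0], [3.5, 6.0, 5.5, 0.0, 0.0, 0.0, 0.0], [3.5, 6.0, 5.5, 0.0, 0.0, 0.0, 0.0], [3.5, 6.0, 5.5, 0.0, 0.0, 0.0, 0.0], [3.5, 6.0, 5.5, 0.0, 0.0, 0.0, 0.0], [3.5, 6.0, 5.5, 0.0, 0.0, 0.0, 0.0]]
`accumulate(grad_refs[1], [3.0, 4.0, 5.5])` → gradients = [6.5, 10.0, 11.0, 0.0, 0.0, 0.0, 0.0]; grad_refs = [[6.5, 10.0, 11.0, 0.0, 0.0, 0.0, 0.0], [6.5, 10.0, 11.0, 0.0, 0.0, 0.0, 0.0], [6.5, 10.0, 11.0, 0.0, 0.0, 0.0, 0.0], [6.5, 10.0, 11.0, 0.0, 0.0, 0.0, 0.0], [6.5, 10.0, 11.0, 0.0, 0.0, 0.0, 0.0], [6.5, 10.0, 11.0, 0.0, 0.0, 0.0, 0.0]]
`print(gradients)` → prints [6.5, 10.0, 11.0, 0.0, 0.0, 0.0, 0.0]
`print(grad_refs[0] is grad_refs[1])` → prints True

Answer:
[6.5, 10.0, 11.0, 0.0, 0.0, 0.0, 0.0]
True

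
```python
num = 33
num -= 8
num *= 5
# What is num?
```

Trace:
`num = 33` → num = 33
`num -= 8` → num = 25
`num *= 5` → num = 125
So num = 125

Answer: 125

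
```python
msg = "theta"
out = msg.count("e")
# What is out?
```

Trace:
`msg = "theta"` → msg = 'theta'
`out = msg.count("e")` → out = 1
So out = 1

Answer: 1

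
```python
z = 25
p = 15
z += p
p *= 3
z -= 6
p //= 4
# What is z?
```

Trace:
`z = 25` → z = 25
`p = 15` → p = 15
`z += p` → z = 40
`p *= 3` → p = 45
`z -= 6` → z = 34
`p //= 4` → p = 11
So z = 34

Answer: 34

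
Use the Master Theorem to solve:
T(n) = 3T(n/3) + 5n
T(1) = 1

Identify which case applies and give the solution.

a=3, b=3, f(n)=5n. log_3(3) = 1. Since c=1 = 1, Case 2 applies: T(n) = Θ(n^log_b(a) · log n) = O(n log n).

Answer: O(n log n) - Case 2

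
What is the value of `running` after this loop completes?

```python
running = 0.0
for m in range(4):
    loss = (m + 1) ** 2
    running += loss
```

Sum of squared losses 1² + 2² + ... + 4²
`running` takes the values: 0.0 → 1.0 → 5.0 → 14.0 → 30.0

Answer: 30.0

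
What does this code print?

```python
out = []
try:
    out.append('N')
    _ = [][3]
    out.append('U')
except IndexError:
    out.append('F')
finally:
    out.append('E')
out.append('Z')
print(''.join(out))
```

Execution trace: 'N' (try body) → 'F' (except IndexError) → 'E' (finally) → 'Z' (after the try/except). Output: NFEZ

Answer: NFEZ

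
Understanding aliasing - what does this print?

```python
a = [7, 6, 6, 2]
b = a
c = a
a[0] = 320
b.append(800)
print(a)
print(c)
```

Key concept: multiple aliases.
Step by step:
`a = [7, 6, 6, 2]` → a = [7, 6, 6, 2]
`b = a` → b = [7, 6, 6, 2] (same object as a)
`c = a` → c = [7, 6, 6, 2] (same object as a, b)
`a[0] = 320` → a = [320, 6, 6, 2] (same object as b, c); b = [320, 6, 6, 2] (same object as a, c); c = [320, 6, 6, 2] (same object as a, b)
`b.append(800)` → a = [320, 6, 6, 2, 800] (same object as b, c); b = [320, 6, 6, 2, 800] (same object as a, c); c = [320, 6, 6, 2, 800] (same object as a, b)
`print(a)` → prints [320, 6, 6, 2, 800]
`print(c)` → prints [320, 6, 6, 2, 800]

Answer:
[320, 6, 6, 2, 800]
[320, 6, 6, 2, 800]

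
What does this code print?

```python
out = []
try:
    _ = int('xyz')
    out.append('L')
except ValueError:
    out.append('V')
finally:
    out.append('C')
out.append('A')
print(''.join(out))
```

Execution trace: 'V' (except ValueError) → 'C' (finally) → 'A' (after the try/except). Output: VCA

Answer: VCA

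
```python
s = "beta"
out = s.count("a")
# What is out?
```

Trace:
`s = "beta"` → s = 'beta'
`out = s.count("a")` → out = 1
So out = 1

Answer: 1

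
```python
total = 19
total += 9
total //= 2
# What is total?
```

Trace:
`total = 19` → total = 19
`total += 9` → total = 28
`total //= 2` → total = 14
So total = 14

Answer: 14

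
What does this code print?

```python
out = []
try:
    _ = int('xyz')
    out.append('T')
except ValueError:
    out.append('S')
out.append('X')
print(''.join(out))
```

Execution trace: 'S' (except ValueError) → 'X' (after the try/except). Output: SX

Answer: SX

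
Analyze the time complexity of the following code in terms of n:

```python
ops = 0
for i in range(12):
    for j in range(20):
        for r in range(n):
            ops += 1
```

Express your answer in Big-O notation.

Each loop level contributes: 1 × 1 × n. Multiplying the contributions gives O(n).

Answer: O(n)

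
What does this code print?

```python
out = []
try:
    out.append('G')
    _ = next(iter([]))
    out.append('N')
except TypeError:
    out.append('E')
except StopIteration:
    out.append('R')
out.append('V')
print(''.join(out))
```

Execution trace: 'G' (try body) → 'R' (except StopIteration) → 'V' (after the try/except). Output: GRV

Answer: GRV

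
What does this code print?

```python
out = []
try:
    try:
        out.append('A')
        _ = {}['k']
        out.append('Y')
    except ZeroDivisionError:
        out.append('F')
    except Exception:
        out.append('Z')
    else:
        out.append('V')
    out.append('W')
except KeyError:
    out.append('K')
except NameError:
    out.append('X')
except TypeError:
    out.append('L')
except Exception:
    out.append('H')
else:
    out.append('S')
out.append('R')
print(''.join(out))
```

Execution trace: 'A' (inner try body) → 'Z' (inner except Exception) → 'W' (try body, no exception) → 'S' (else) → 'R' (after the try/except). Output: AZWSR

Answer: AZWSR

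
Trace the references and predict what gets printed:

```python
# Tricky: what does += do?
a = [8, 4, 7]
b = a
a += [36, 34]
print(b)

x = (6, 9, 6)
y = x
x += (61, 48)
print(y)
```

Key concept: += behavior differs for mutable vs immutable.
Step by step:
`a = [8, 4, 7]` → a = [8, 4, 7]
`b = a` → b = [8, 4, 7] (same object as a)
`a += [36, 34]` → a = [8, 4, 7, 36, 34] (same object as b); b = [8, 4, 7, 36, 34] (same object as a)
`print(b)` → prints [8, 4, 7, 36, 34]
`x = (6, 9, 6)` → x = (6, 9, 6)
`y = x` → y = (6, 9, 6)
`x += (61, 48)` → x = (6, 9, 6, 61, 48)
`print(y)` → prints (6, 9, 6)

Answer:
[8, 4, 7, 36, 34]
(6, 9, 6)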